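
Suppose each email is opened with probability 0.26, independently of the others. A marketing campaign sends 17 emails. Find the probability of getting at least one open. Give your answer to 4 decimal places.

0.9940

P(at least one) = 1 − P(none) = 1 − (1 − 0.26)^17
= 1 − 0.005983 = 0.994017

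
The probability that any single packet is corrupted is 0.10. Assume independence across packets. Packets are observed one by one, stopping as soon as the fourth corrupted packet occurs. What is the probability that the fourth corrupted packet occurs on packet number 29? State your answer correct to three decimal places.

0.024

Y = trial on which the fourth success occurs; negative binomial, r=4, p=0.10.
P(Y=29) = C(28,3) · p^4 · (1−p)^25
= 3276 · 0.0001 · 0.07179 = 0.02352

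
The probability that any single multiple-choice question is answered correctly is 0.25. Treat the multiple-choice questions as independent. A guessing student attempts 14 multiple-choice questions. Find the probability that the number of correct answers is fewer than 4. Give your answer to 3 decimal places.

0.521

X ~ Binomial(14, 0.25); P(X ≤ 3) = Σ C(14,k) p^k (1−p)^(14−k) over k:
  k=0: C(14,0)·0.25^0·0.75^14 = 0.01782
  k=1: C(14,1)·0.25^1·0.75^13 = 0.08315
  k=2: C(14,2)·0.25^2·0.75^12 = 0.18016
  k=3: C(14,3)·0.25^3·0.75^11 = 0.24021
Total = 0.52134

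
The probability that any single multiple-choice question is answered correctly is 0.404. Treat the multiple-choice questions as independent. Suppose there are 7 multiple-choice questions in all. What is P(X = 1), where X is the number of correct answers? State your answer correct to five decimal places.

X ~ Binomial(n=7, p=0.404).
P(X=1) = C(7,1) · p^1 · (1−p)^6
= 7 · 0.404 · 0.044821 = 0.1267526

0.12675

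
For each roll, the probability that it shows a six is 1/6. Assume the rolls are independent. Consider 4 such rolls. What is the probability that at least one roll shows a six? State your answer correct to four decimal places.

P(at least one) = 1 − P(none) = 1 − (1 − 0.166667)^4
= 1 − 0.482253 = 0.517747

0.5177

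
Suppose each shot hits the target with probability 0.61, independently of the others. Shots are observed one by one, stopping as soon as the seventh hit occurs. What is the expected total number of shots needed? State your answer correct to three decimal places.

Y = total shots until the seventh success; negative binomial with r=7, p=0.61.
E[Y] = r / p = 7 / 0.61 = 11.47541

11.475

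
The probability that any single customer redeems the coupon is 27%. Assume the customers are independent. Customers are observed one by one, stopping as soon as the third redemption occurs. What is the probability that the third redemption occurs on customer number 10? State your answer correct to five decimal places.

Y = trial on which the third success occurs; negative binomial, r=3, p=0.27.
P(Y=10) = C(9,2) · p^3 · (1−p)^7
= 36 · 0.019683 · 0.11047 = 0.0782805

0.07828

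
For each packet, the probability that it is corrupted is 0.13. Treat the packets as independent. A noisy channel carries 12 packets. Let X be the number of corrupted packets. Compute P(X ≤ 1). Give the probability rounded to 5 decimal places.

X ~ Binomial(12, 0.13); P(X ≤ 1) = Σ C(12,k) p^k (1−p)^(12−k) over k:
  k=0: C(12,0)·0.13^0·0.87^12 = 0.1880317
  k=1: C(12,1)·0.13^1·0.87^11 = 0.3371603
Total = 0.5251919

0.52519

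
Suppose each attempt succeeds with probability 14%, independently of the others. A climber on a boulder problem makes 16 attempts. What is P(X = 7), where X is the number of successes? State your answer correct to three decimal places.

0.003

X ~ Binomial(n=16, p=0.14).
P(X=7) = C(16,7) · p^7 · (1−p)^9
= 11440 · 1.0541e-06 · 0.25733 = 0.00310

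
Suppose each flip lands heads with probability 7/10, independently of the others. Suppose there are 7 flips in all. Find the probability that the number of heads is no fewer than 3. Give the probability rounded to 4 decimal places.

X ~ Binomial(7, 0.70); P(X ≥ 3) = Σ C(7,k) p^k (1−p)^(7−k) over k:
  k=3: C(7,3)·0.70^3·0.30^4 = 0.097240
  k=4: C(7,4)·0.70^4·0.30^3 = 0.226894
  k=5: C(7,5)·0.70^5·0.30^2 = 0.317652
  k=6: C(7,6)·0.70^6·0.30^1 = 0.247063
  k=7: C(7,7)·0.70^7·0.30^0 = 0.082354
Total = 0.971205

0.9712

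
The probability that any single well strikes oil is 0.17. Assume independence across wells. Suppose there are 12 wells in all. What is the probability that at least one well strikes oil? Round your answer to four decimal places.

P(at least one) = 1 − P(none) = 1 − (1 − 0.17)^12
= 1 − 0.106890 = 0.893110

0.8931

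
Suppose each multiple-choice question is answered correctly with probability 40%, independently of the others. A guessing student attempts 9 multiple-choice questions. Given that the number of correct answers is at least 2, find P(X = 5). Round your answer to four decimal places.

0.1799

X ~ Binomial(9, 0.40). Want P(X=5 | X≥2) = P(X=5) / P(X≥2).
P(X=5) = C(9,5)·0.40^5·0.60^4 = 0.167215
P(X≥2) = 1 − 0.010078 − 0.060466 = 0.929456
Ratio = 0.167215 / 0.929456 = 0.179906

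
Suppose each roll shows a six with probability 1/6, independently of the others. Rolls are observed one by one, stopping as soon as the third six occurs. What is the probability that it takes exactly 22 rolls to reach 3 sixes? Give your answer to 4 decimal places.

Y = trial on which the third success occurs; negative binomial, r=3, p=0.166667.
P(Y=22) = C(21,2) · p^3 · (1−p)^19
= 210 · 0.0046296 · 0.031301 = 0.030431

0.0304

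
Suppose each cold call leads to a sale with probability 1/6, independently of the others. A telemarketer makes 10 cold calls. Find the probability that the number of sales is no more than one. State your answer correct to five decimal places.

0.48452

X ~ Binomial(10, 0.166667); P(X ≤ 1) = Σ C(10,k) p^k (1−p)^(10−k) over k:
  k=0: C(10,0)·0.166667^0·0.833333^10 = 0.1615056
  k=1: C(10,1)·0.166667^1·0.833333^9 = 0.3230112
Total = 0.4845167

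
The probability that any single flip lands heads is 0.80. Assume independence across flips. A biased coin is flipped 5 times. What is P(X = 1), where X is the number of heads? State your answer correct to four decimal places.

X ~ Binomial(n=5, p=0.80).
P(X=1) = C(5,1) · p^1 · (1−p)^4
= 5 · 0.8 · 0.0016 = 0.006400

0.0064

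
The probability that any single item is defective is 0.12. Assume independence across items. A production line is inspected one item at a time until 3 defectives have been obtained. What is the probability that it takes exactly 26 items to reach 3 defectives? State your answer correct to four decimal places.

Y = trial on which the third success occurs; negative binomial, r=3, p=0.12.
P(Y=26) = C(25,2) · p^3 · (1−p)^23
= 300 · 0.001728 · 0.052857 = 0.027401

0.0274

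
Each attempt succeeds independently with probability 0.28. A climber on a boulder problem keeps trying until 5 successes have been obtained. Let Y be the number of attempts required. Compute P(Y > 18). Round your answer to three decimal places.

0.403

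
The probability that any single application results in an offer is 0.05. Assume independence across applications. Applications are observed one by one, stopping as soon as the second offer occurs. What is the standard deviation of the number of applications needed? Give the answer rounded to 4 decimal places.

27.5681

Y = total applications until the second success; negative binomial with r=2, p=0.05.
SD(Y) = √[r(1−p)/p²] = √(760.000000) = 27.568098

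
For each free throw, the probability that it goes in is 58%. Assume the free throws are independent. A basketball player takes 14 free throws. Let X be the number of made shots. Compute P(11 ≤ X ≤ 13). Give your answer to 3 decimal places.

X ~ Binomial(14, 0.58); P(11 ≤ X ≤ 13) = Σ C(14,k) p^k (1−p)^(14−k) over k:
  k=11: C(14,11)·0.58^11·0.42^3 = 0.06738
  k=12: C(14,12)·0.58^12·0.42^2 = 0.02326
  k=13: C(14,13)·0.58^13·0.42^1 = 0.00494
Total = 0.09559

0.096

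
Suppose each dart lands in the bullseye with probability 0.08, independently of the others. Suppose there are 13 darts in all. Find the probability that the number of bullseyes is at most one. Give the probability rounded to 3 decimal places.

0.721

X ~ Binomial(13, 0.08); P(X ≤ 1) = Σ C(13,k) p^k (1−p)^(13−k) over k:
  k=0: C(13,0)·0.08^0·0.92^13 = 0.33825
  k=1: C(13,1)·0.08^1·0.92^12 = 0.38237
Total = 0.72063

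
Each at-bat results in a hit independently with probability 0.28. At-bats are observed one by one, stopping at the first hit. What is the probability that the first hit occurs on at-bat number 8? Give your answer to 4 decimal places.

0.0281

Geometric (trials to first success), p = 0.28.
P(Y = 8) = (1−p)^7 · p = 0.10031 · 0.28 = 0.028086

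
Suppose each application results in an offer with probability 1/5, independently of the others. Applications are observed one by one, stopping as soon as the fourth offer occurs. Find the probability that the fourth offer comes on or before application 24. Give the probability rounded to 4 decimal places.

Finishing within 24 applications ⇔ at least 4 successes in the first 24. With X ~ Binomial(24, 0.20), P(Y ≤ 24) = 1 − P(X ≤ 3).
  k=0: C(24,0)·0.20^0·0.80^24 = 0.004722
  k=1: C(24,1)·0.20^1·0.80^23 = 0.028334
  k=2: C(24,2)·0.20^2·0.80^22 = 0.081461
  k=3: C(24,3)·0.20^3·0.80^21 = 0.149345
1 − 0.263862 = 0.736138

0.7361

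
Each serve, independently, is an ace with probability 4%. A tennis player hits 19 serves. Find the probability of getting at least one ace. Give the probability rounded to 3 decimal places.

P(at least one) = 1 − P(none) = 1 − (1 − 0.04)^19
= 1 − 0.46042 = 0.53958

0.540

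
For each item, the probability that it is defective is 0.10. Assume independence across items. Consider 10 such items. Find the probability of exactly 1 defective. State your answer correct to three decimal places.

0.387

X ~ Binomial(n=10, p=0.10).
P(X=1) = C(10,1) · p^1 · (1−p)^9
= 10 · 0.1 · 0.38742 = 0.38742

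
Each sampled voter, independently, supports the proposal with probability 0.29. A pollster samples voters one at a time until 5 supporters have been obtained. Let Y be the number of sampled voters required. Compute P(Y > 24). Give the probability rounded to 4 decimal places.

Needing more than 24 sampled voters ⇔ fewer than 5 successes in the first 24. With X ~ Binomial(24, 0.29), P(Y > 24) = P(X ≤ 4).
  k=0: C(24,0)·0.29^0·0.71^24 = 0.000269
  k=1: C(24,1)·0.29^1·0.71^23 = 0.002640
  k=2: C(24,2)·0.29^2·0.71^22 = 0.012399
  k=3: C(24,3)·0.29^3·0.71^21 = 0.037139
  k=4: C(24,4)·0.29^4·0.71^20 = 0.079640
P(X ≤ 4) = 0.132087

0.1321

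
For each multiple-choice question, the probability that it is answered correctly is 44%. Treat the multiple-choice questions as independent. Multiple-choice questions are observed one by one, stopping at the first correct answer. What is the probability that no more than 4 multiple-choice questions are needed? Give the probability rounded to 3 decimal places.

0.902

Y = number of multiple-choice questions to the first success; geometric, p = 0.44.
P(Y ≤ 4) = 1 − (1−p)^4 = 1 − 0.09834 = 0.90166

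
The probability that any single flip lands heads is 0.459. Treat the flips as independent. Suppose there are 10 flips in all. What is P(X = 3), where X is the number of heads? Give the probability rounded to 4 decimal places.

0.1574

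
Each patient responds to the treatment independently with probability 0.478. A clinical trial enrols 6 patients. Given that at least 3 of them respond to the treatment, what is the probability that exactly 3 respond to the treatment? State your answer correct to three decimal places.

0.506

X ~ Binomial(6, 0.478). Want P(X=3 | X≥3) = P(X=3) / P(X≥3).
P(X=3) = C(6,3)·0.478^3·0.522^3 = 0.31069
P(X≥3) = 1 − 0.02023 − 0.11116 − 0.25447 = 0.61415
Ratio = 0.31069 / 0.61415 = 0.50589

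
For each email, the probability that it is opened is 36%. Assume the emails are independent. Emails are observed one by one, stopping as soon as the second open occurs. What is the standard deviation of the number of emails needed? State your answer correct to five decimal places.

Y = total emails until the second success; negative binomial with r=2, p=0.36.
SD(Y) = √[r(1−p)/p²] = √(9.8765432) = 3.1426968

3.14270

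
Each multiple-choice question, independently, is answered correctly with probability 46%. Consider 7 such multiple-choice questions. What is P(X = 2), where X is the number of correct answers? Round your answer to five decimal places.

0.20403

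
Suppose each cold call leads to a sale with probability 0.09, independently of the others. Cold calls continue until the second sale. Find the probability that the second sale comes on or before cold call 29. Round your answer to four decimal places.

0.7490

Finishing within 29 cold calls ⇔ at least 2 successes in the first 29. With X ~ Binomial(29, 0.09), P(Y ≤ 29) = 1 − P(X ≤ 1).
  k=0: C(29,0)·0.09^0·0.91^29 = 0.064893
  k=1: C(29,1)·0.09^1·0.91^28 = 0.186123
1 − 0.251016 = 0.748984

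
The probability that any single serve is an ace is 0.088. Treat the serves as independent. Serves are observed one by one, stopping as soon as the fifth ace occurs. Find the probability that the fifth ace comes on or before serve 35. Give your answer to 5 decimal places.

Finishing within 35 serves ⇔ at least 5 successes in the first 35. With X ~ Binomial(35, 0.088), P(Y ≤ 35) = 1 − P(X ≤ 4).
  k=0: C(35,0)·0.088^0·0.912^35 = 0.0397942
  k=1: C(35,1)·0.088^1·0.912^34 = 0.1343926
  k=2: C(35,2)·0.088^2·0.912^33 = 0.2204510
  k=3: C(35,3)·0.088^3·0.912^32 = 0.2339874
  k=4: C(35,4)·0.088^4·0.912^31 = 0.1806219
1 − 0.8092469 = 0.1907531

0.19075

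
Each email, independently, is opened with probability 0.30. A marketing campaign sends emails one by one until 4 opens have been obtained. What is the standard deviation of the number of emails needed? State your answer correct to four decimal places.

Y = total emails until the fourth success; negative binomial with r=4, p=0.30.
SD(Y) = √[r(1−p)/p²] = √(31.111111) = 5.577734

5.5777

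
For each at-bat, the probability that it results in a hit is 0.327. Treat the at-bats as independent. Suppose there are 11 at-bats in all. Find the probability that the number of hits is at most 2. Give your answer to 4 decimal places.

X ~ Binomial(11, 0.327); P(X ≤ 2) = Σ C(11,k) p^k (1−p)^(11−k) over k:
  k=0: C(11,0)·0.327^0·0.673^11 = 0.012828
  k=1: C(11,1)·0.327^1·0.673^10 = 0.068563
  k=2: C(11,2)·0.327^2·0.673^9 = 0.166569
Total = 0.247960

0.2480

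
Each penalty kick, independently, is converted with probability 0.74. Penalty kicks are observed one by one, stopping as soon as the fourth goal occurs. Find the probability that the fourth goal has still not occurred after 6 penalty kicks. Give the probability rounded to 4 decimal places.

0.1856

Needing more than 6 penalty kicks ⇔ fewer than 4 successes in the first 6. With X ~ Binomial(6, 0.74), P(Y > 6) = P(X ≤ 3).
  k=0: C(6,0)·0.74^0·0.26^6 = 0.000309
  k=1: C(6,1)·0.74^1·0.26^5 = 0.005275
  k=2: C(6,2)·0.74^2·0.26^4 = 0.037536
  k=3: C(6,3)·0.74^3·0.26^3 = 0.142444
P(X ≤ 3) = 0.185565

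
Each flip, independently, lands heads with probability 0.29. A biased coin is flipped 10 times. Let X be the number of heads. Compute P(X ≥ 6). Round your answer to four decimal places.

X ~ Binomial(10, 0.29); P(X ≥ 6) = Σ C(10,k) p^k (1−p)^(10−k) over k:
  k=6: C(10,6)·0.29^6·0.71^4 = 0.031742
  k=7: C(10,7)·0.29^7·0.71^3 = 0.007409
  k=8: C(10,8)·0.29^8·0.71^2 = 0.001135
  k=9: C(10,9)·0.29^9·0.71^1 = 0.000103
  k=10: C(10,10)·0.29^10·0.71^0 = 0.000004
Total = 0.040393

0.0404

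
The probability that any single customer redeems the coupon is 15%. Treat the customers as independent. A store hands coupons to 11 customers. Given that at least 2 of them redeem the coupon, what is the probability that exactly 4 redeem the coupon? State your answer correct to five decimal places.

0.10546

X ~ Binomial(11, 0.15). Want P(X=4 | X≥2) = P(X=4) / P(X≥2).
P(X=4) = C(11,4)·0.15^4·0.85^7 = 0.0535564
P(X≥2) = 1 − 0.1673432 − 0.3248428 = 0.5078140
Ratio = 0.0535564 / 0.5078140 = 0.1054646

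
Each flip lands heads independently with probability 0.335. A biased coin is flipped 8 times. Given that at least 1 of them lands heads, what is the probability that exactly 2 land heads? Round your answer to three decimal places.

0.283

X ~ Binomial(8, 0.335). Want P(X=2 | X≥1) = P(X=2) / P(X≥1).
P(X=2) = C(8,2)·0.335^2·0.665^6 = 0.27175
P(X≥1) = 1 − 0.03824 = 0.96176
Ratio = 0.27175 / 0.96176 = 0.28256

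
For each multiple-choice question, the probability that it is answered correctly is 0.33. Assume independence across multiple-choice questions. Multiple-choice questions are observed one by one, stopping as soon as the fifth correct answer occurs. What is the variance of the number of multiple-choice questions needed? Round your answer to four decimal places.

Y = total multiple-choice questions until the fifth success; negative binomial with r=5, p=0.33.
Var(Y) = r(1−p)/p² = 5·0.67 / 0.33² = 30.762167

30.7622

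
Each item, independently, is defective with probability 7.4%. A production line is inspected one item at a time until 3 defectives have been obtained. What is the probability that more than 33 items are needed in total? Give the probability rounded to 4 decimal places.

0.5544

Needing more than 33 items ⇔ fewer than 3 successes in the first 33. With X ~ Binomial(33, 0.074), P(Y > 33) = P(X ≤ 2).
  k=0: C(33,0)·0.074^0·0.926^33 = 0.079097
  k=1: C(33,1)·0.074^1·0.926^32 = 0.208592
  k=2: C(33,2)·0.074^2·0.926^31 = 0.266709
P(X ≤ 2) = 0.554398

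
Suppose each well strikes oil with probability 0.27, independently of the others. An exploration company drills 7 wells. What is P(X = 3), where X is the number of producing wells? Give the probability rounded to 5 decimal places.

X ~ Binomial(n=7, p=0.27).
P(X=3) = C(7,3) · p^3 · (1−p)^4
= 35 · 0.019683 · 0.28398 = 0.1956369

0.19564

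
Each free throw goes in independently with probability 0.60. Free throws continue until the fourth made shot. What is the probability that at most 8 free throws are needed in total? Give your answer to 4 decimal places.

0.8263

Finishing within 8 free throws ⇔ at least 4 successes in the first 8. With X ~ Binomial(8, 0.60), P(Y ≤ 8) = 1 − P(X ≤ 3).
  k=0: C(8,0)·0.60^0·0.40^8 = 0.000655
  k=1: C(8,1)·0.60^1·0.40^7 = 0.007864
  k=2: C(8,2)·0.60^2·0.40^6 = 0.041288
  k=3: C(8,3)·0.60^3·0.40^5 = 0.123863
1 − 0.173670 = 0.826330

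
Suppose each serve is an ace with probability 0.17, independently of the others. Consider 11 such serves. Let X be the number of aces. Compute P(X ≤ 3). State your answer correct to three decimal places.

X ~ Binomial(11, 0.17); P(X ≤ 3) = Σ C(11,k) p^k (1−p)^(11−k) over k:
  k=0: C(11,0)·0.17^0·0.83^11 = 0.12878
  k=1: C(11,1)·0.17^1·0.83^10 = 0.29015
  k=2: C(11,2)·0.17^2·0.83^9 = 0.29714
  k=3: C(11,3)·0.17^3·0.83^8 = 0.18258
Total = 0.89866

0.899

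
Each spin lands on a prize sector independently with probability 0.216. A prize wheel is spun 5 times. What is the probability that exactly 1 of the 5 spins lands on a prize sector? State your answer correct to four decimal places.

0.4080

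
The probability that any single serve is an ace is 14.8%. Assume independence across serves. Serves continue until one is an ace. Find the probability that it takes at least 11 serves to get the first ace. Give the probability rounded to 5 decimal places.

0.20156

Y = number of serves to the first success; geometric, p = 0.148.
P(Y > 10) = P(first 10 all fail) = (1−p)^10 = 0.2015561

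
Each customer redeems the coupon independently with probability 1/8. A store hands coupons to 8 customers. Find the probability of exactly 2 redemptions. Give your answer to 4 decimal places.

0.1963

X ~ Binomial(n=8, p=0.125).
P(X=2) = C(8,2) · p^2 · (1−p)^6
= 28 · 0.015625 · 0.4488 = 0.196348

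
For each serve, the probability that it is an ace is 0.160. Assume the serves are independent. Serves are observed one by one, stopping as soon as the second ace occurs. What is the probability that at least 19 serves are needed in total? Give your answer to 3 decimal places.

Needing more than 18 serves ⇔ fewer than 2 successes in the first 18. With X ~ Binomial(18, 0.16), P(Y > 18) = P(X ≤ 1).
  k=0: C(18,0)·0.16^0·0.84^18 = 0.04335
  k=1: C(18,1)·0.16^1·0.84^17 = 0.14864
P(X ≤ 1) = 0.19200

0.192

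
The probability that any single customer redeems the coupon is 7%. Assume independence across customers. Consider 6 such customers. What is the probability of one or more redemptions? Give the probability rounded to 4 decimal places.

0.3530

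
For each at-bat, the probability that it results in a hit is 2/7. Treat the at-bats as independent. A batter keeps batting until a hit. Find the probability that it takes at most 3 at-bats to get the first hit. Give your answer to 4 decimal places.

0.6356

Y = number of at-bats to the first success; geometric, p = 0.285714.
P(Y ≤ 3) = 1 − (1−p)^3 = 1 − 0.364431 = 0.635569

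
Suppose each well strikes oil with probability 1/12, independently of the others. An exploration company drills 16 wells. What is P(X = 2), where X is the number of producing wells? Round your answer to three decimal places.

X ~ Binomial(n=16, p=0.083333).
P(X=2) = C(16,2) · p^2 · (1−p)^14
= 120 · 0.0069444 · 0.29577 = 0.24648

0.246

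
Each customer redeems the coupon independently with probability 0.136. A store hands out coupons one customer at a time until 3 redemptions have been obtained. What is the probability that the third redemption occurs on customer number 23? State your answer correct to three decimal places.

0.031

Y = trial on which the third success occurs; negative binomial, r=3, p=0.136.
P(Y=23) = C(22,2) · p^3 · (1−p)^20
= 231 · 0.0025155 · 0.053737 = 0.03123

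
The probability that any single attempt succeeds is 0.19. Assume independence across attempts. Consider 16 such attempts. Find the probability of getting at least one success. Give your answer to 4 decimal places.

P(at least one) = 1 − P(none) = 1 − (1 − 0.19)^16
= 1 − 0.034337 = 0.965663

0.9657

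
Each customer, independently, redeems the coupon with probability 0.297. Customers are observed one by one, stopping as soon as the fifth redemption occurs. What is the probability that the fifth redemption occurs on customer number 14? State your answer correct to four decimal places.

0.0693

Y = trial on which the fifth success occurs; negative binomial, r=5, p=0.297.
P(Y=14) = C(13,4) · p^5 · (1−p)^9
= 715 · 0.0023109 · 0.041937 = 0.069292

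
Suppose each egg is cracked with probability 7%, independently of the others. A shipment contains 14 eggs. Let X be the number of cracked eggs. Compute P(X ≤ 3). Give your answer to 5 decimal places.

X ~ Binomial(14, 0.07); P(X ≤ 3) = Σ C(14,k) p^k (1−p)^(14−k) over k:
  k=0: C(14,0)·0.07^0·0.93^14 = 0.3620439
  k=1: C(14,1)·0.07^1·0.93^13 = 0.3815087
  k=2: C(14,2)·0.07^2·0.93^12 = 0.1866521
  k=3: C(14,3)·0.07^3·0.93^11 = 0.0561963
Total = 0.9864010

0.98640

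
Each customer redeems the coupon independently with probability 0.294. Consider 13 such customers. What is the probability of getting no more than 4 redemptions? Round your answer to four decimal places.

X ~ Binomial(13, 0.294); P(X ≤ 4) = Σ C(13,k) p^k (1−p)^(13−k) over k:
  k=0: C(13,0)·0.294^0·0.706^13 = 0.010826
  k=1: C(13,1)·0.294^1·0.706^12 = 0.058607
  k=2: C(13,2)·0.294^2·0.706^11 = 0.146434
  k=3: C(13,3)·0.294^3·0.706^10 = 0.223591
  k=4: C(13,4)·0.294^4·0.706^9 = 0.232776
Total = 0.672233

0.6722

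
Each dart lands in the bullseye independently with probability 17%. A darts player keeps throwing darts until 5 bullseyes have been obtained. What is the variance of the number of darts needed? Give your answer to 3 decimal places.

Y = total darts until the fifth success; negative binomial with r=5, p=0.17.
Var(Y) = r(1−p)/p² = 5·0.83 / 0.17² = 143.59862

143.599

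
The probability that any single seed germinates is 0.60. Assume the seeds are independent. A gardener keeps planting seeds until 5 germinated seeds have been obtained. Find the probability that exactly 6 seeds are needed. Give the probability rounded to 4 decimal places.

Y = trial on which the fifth success occurs; negative binomial, r=5, p=0.60.
P(Y=6) = C(5,4) · p^5 · (1−p)^1
= 5 · 0.07776 · 0.4 = 0.155520

0.1555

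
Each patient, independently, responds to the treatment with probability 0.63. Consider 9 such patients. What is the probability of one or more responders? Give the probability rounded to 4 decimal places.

P(at least one) = 1 − P(none) = 1 − (1 − 0.63)^9
= 1 − 0.000130 = 0.999870

0.9999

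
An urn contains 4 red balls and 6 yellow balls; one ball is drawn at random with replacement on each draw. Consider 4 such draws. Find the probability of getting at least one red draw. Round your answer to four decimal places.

P(at least one) = 1 − P(none) = 1 − (1 − 0.40)^4
= 1 − 0.129600 = 0.870400

0.8704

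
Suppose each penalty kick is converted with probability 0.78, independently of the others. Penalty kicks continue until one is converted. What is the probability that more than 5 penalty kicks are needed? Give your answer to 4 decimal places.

0.0005

Y = number of penalty kicks to the first success; geometric, p = 0.78.
P(Y > 5) = P(first 5 all fail) = (1−p)^5 = 0.000515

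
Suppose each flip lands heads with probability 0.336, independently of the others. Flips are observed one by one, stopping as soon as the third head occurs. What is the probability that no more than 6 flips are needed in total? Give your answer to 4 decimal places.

Finishing within 6 flips ⇔ at least 3 successes in the first 6. With X ~ Binomial(6, 0.336), P(Y ≤ 6) = 1 − P(X ≤ 2).
  k=0: C(6,0)·0.336^0·0.664^6 = 0.085705
  k=1: C(6,1)·0.336^1·0.664^5 = 0.260214
  k=2: C(6,2)·0.336^2·0.664^4 = 0.329187
1 − 0.675106 = 0.324894

0.3249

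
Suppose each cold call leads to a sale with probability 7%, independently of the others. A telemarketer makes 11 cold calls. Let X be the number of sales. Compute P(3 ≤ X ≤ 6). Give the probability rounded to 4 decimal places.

X ~ Binomial(11, 0.07); P(3 ≤ X ≤ 6) = Σ C(11,k) p^k (1−p)^(11−k) over k:
  k=3: C(11,3)·0.07^3·0.93^8 = 0.031670
  k=4: C(11,4)·0.07^4·0.93^7 = 0.004767
  k=5: C(11,5)·0.07^5·0.93^6 = 0.000502
  k=6: C(11,6)·0.07^6·0.93^5 = 0.000038
Total = 0.036977

0.0370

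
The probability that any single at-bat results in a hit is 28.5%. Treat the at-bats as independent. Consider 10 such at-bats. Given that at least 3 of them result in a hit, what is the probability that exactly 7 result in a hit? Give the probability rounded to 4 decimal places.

X ~ Binomial(10, 0.285). Want P(X=7 | X≥3) = P(X=7) / P(X≥3).
P(X=7) = C(10,7)·0.285^7·0.715^3 = 0.006699
P(X≥3) = 1 − 0.034919 − 0.139187 − 0.249661 = 0.576233
Ratio = 0.006699 / 0.576233 = 0.011626

0.0116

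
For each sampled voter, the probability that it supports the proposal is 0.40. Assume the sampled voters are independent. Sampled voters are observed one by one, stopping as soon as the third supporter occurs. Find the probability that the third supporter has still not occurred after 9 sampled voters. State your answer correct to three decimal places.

0.232

Needing more than 9 sampled voters ⇔ fewer than 3 successes in the first 9. With X ~ Binomial(9, 0.40), P(Y > 9) = P(X ≤ 2).
  k=0: C(9,0)·0.40^0·0.60^9 = 0.01008
  k=1: C(9,1)·0.40^1·0.60^8 = 0.06047
  k=2: C(9,2)·0.40^2·0.60^7 = 0.16124
P(X ≤ 2) = 0.23179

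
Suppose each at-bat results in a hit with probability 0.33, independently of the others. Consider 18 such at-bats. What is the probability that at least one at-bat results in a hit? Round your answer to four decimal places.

0.9993

P(at least one) = 1 − P(none) = 1 − (1 − 0.33)^18
= 1 − 0.000740 = 0.999260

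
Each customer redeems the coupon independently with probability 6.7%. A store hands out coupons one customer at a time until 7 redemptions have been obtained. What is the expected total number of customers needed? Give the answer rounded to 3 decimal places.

104.478

Y = total customers until the seventh success; negative binomial with r=7, p=0.067.
E[Y] = r / p = 7 / 0.067 = 104.47761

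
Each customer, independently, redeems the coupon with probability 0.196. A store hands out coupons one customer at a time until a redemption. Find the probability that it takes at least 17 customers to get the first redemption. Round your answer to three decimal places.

0.030

Y = number of customers to the first success; geometric, p = 0.196.
P(Y > 16) = P(first 16 all fail) = (1−p)^16 = 0.03049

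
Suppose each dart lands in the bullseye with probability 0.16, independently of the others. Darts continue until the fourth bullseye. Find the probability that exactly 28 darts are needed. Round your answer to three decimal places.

Y = trial on which the fourth success occurs; negative binomial, r=4, p=0.16.
P(Y=28) = C(27,3) · p^4 · (1−p)^24
= 2925 · 0.00065536 · 0.01523 = 0.02920

0.029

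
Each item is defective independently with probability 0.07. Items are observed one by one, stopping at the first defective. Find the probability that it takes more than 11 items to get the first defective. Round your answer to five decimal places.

0.45010

Y = number of items to the first success; geometric, p = 0.07.
P(Y > 11) = P(first 11 all fail) = (1−p)^11 = 0.4501035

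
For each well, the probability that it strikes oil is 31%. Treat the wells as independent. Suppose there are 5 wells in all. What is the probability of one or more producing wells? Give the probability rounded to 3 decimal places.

0.844

P(at least one) = 1 − P(none) = 1 − (1 − 0.31)^5
= 1 − 0.15640 = 0.84360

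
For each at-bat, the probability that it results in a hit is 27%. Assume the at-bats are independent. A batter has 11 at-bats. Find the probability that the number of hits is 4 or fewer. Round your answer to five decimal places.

0.85072

X ~ Binomial(11, 0.27); P(X ≤ 4) = Σ C(11,k) p^k (1−p)^(11−k) over k:
  k=0: C(11,0)·0.27^0·0.73^11 = 0.0313727
  k=1: C(11,1)·0.27^1·0.73^10 = 0.1276395
  k=2: C(11,2)·0.27^2·0.73^9 = 0.2360456
  k=3: C(11,3)·0.27^3·0.73^8 = 0.2619136
  k=4: C(11,4)·0.27^4·0.73^7 = 0.1937443
Total = 0.8507158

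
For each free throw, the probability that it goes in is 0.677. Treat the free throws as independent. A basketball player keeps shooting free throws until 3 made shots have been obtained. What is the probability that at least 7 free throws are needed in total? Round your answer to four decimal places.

Needing more than 6 free throws ⇔ fewer than 3 successes in the first 6. With X ~ Binomial(6, 0.677), P(Y > 6) = P(X ≤ 2).
  k=0: C(6,0)·0.677^0·0.323^6 = 0.001136
  k=1: C(6,1)·0.677^1·0.323^5 = 0.014281
  k=2: C(6,2)·0.677^2·0.323^4 = 0.074831
P(X ≤ 2) = 0.090247

0.0902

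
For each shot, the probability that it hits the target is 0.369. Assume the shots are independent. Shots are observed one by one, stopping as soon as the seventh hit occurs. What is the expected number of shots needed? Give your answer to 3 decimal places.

Y = total shots until the seventh success; negative binomial with r=7, p=0.369.
E[Y] = r / p = 7 / 0.369 = 18.97019

18.970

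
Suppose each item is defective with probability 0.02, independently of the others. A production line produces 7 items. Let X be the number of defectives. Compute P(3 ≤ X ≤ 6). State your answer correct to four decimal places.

0.0003

X ~ Binomial(7, 0.02); P(3 ≤ X ≤ 6) = Σ C(7,k) p^k (1−p)^(7−k) over k:
  k=3: C(7,3)·0.02^3·0.98^4 = 0.000258
  k=4: C(7,4)·0.02^4·0.98^3 = 0.000005
  k=5: C(7,5)·0.02^5·0.98^2 = 0.000000
  k=6: C(7,6)·0.02^6·0.98^1 = 0.000000
Total = 0.000264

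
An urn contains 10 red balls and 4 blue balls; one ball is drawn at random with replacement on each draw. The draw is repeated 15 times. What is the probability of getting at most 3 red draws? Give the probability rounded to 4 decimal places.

X ~ Binomial(15, 0.714286); P(X ≤ 3) = Σ C(15,k) p^k (1−p)^(15−k) over k:
  k=0: C(15,0)·0.714286^0·0.285714^15 = 0.000000
  k=1: C(15,1)·0.714286^1·0.285714^14 = 0.000000
  k=2: C(15,2)·0.714286^2·0.285714^13 = 0.000005
  k=3: C(15,3)·0.714286^3·0.285714^12 = 0.000049
Total = 0.000054

0.0001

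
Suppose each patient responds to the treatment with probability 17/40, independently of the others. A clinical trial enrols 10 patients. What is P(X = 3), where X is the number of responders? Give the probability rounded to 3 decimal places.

X ~ Binomial(n=10, p=0.425).
P(X=3) = C(10,3) · p^3 · (1−p)^7
= 120 · 0.076766 · 0.020781 = 0.19144

0.191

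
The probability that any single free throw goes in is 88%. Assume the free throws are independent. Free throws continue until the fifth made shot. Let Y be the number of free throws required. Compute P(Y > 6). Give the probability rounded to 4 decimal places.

Needing more than 6 free throws ⇔ fewer than 5 successes in the first 6. With X ~ Binomial(6, 0.88), P(Y > 6) = P(X ≤ 4).
  k=0: C(6,0)·0.88^0·0.12^6 = 0.000003
  k=1: C(6,1)·0.88^1·0.12^5 = 0.000131
  k=2: C(6,2)·0.88^2·0.12^4 = 0.002409
  k=3: C(6,3)·0.88^3·0.12^3 = 0.023552
  k=4: C(6,4)·0.88^4·0.12^2 = 0.129534
P(X ≤ 4) = 0.155629

0.1556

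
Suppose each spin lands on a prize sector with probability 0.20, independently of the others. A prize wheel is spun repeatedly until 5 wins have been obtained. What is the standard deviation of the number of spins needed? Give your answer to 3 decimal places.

10.000

Y = total spins until the fifth success; negative binomial with r=5, p=0.20.
SD(Y) = √[r(1−p)/p²] = √(100.00000) = 10.00000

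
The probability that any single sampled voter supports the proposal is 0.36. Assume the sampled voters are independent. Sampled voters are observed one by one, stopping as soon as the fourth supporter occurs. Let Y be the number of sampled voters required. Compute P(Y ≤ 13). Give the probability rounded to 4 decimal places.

0.7464

Finishing within 13 sampled voters ⇔ at least 4 successes in the first 13. With X ~ Binomial(13, 0.36), P(Y ≤ 13) = 1 − P(X ≤ 3).
  k=0: C(13,0)·0.36^0·0.64^13 = 0.003022
  k=1: C(13,1)·0.36^1·0.64^12 = 0.022101
  k=2: C(13,2)·0.36^2·0.64^11 = 0.074590
  k=3: C(13,3)·0.36^3·0.64^10 = 0.153841
1 − 0.253554 = 0.746446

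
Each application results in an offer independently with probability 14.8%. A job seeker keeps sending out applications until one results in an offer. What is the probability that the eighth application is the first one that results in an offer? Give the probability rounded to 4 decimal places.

Geometric (trials to first success), p = 0.148.
P(Y = 8) = (1−p)^7 · p = 0.32589 · 0.148 = 0.048232

0.0482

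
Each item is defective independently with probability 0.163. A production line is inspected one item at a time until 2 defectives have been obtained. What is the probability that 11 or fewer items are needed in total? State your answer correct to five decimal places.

0.55618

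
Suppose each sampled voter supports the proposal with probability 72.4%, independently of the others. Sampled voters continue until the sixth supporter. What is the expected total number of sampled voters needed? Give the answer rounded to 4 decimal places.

Y = total sampled voters until the sixth success; negative binomial with r=6, p=0.724.
E[Y] = r / p = 6 / 0.724 = 8.287293

8.2873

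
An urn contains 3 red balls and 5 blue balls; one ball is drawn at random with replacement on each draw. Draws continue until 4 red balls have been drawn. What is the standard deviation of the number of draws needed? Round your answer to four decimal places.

4.2164

Y = total draws until the fourth success; negative binomial with r=4, p=0.375.
SD(Y) = √[r(1−p)/p²] = √(17.777778) = 4.216370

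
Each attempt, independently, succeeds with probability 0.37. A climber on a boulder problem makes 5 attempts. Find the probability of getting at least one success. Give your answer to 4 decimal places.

P(at least one) = 1 − P(none) = 1 − (1 − 0.37)^5
= 1 − 0.099244 = 0.900756

0.9008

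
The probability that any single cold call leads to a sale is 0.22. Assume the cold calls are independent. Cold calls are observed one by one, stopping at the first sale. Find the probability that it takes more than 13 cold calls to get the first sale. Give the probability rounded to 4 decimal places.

0.0396

Y = number of cold calls to the first success; geometric, p = 0.22.
P(Y > 13) = P(first 13 all fail) = (1−p)^13 = 0.039558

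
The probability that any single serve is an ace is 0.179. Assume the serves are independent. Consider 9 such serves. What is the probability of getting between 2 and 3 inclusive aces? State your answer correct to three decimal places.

X ~ Binomial(9, 0.179); P(2 ≤ X ≤ 3) = Σ C(9,k) p^k (1−p)^(9−k) over k:
  k=2: C(9,2)·0.179^2·0.821^7 = 0.29001
  k=3: C(9,3)·0.179^3·0.821^6 = 0.14754
Total = 0.43754

0.438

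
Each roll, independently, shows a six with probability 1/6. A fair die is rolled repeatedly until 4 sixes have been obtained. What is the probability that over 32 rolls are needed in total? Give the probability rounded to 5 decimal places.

0.19577

Needing more than 32 rolls ⇔ fewer than 4 successes in the first 32. With X ~ Binomial(32, 0.166667), P(Y > 32) = P(X ≤ 3).
  k=0: C(32,0)·0.166667^0·0.833333^32 = 0.0029255
  k=1: C(32,1)·0.166667^1·0.833333^31 = 0.0187232
  k=2: C(32,2)·0.166667^2·0.833333^30 = 0.0580419
  k=3: C(32,3)·0.166667^3·0.833333^29 = 0.1160838
P(X ≤ 3) = 0.1957745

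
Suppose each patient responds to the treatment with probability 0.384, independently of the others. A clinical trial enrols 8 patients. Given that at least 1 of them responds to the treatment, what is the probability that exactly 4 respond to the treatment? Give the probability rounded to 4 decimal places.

0.2238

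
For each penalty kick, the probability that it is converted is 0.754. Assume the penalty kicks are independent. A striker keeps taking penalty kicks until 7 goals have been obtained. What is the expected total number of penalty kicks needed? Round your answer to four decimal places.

9.2838

Y = total penalty kicks until the seventh success; negative binomial with r=7, p=0.754.
E[Y] = r / p = 7 / 0.754 = 9.283820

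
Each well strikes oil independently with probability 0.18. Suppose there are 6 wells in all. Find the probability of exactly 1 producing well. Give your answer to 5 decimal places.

0.40040

X ~ Binomial(n=6, p=0.18).
P(X=1) = C(6,1) · p^1 · (1−p)^5
= 6 · 0.18 · 0.37074 = 0.4003990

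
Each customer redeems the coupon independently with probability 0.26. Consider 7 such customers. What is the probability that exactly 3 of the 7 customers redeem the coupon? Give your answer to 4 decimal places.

0.1845

X ~ Binomial(n=7, p=0.26).
P(X=3) = C(7,3) · p^3 · (1−p)^4
= 35 · 0.017576 · 0.29987 = 0.184465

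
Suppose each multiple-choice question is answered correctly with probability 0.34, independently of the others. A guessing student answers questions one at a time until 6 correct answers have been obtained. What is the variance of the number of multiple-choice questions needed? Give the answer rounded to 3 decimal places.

Y = total multiple-choice questions until the sixth success; negative binomial with r=6, p=0.34.
Var(Y) = r(1−p)/p² = 6·0.66 / 0.34² = 34.25606

34.256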